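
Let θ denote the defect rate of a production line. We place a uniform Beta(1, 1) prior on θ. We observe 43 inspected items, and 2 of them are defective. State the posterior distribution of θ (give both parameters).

Posterior: Beta(3, 42)

Observing 2 successes and 41 failures updates Beta(1, 1) by adding the success and failure counts to the two shape parameters: α = 1+2 = 3, β = 1+41 = 42.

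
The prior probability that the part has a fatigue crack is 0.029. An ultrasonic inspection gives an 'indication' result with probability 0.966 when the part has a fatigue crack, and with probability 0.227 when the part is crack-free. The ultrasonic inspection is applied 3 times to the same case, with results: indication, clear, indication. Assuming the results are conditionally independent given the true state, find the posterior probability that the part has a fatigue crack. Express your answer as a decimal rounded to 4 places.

Posterior P(H) ≈ 0.0232

With H the event that the part has a fatigue crack, the joint likelihood of the observed sequence is P(data|H) = 0.966·0.034·0.966 = 0.031727 and P(data|¬H) = 0.227·0.773·0.227 = 0.039832.
Bayes: P(H|data) = 0.029·0.031727 / (0.029·0.031727 + 0.971·0.039832) = 0.00092009/0.039597 = 0.0232.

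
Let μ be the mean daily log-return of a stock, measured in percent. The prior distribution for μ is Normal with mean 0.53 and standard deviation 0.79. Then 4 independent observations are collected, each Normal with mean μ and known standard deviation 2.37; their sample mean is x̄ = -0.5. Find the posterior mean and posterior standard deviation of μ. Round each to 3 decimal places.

Posterior mean ≈ 0.213; posterior SD ≈ 0.657

With known σ, the Normal prior is conjugate. Weight on the data is w = (n/σ²)/(n/σ² + 1/τ₀²) = 0.712137/(0.712137+1.60231) = 0.30769.
Posterior mean = w·x̄ + (1−w)·μ₀ = 0.30769·-0.5 + 0.69231·0.53 = 0.213. Posterior variance = 1/(0.712137+1.60231) = 0.432069, so SD = 0.657.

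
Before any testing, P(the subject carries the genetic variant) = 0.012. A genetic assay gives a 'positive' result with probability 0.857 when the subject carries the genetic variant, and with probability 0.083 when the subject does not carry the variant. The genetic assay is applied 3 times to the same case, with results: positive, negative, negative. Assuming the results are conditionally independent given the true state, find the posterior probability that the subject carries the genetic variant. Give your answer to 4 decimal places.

With H the event that the subject carries the genetic variant, the joint likelihood of the observed sequence is P(data|H) = 0.857·0.143·0.143 = 0.017525 and P(data|¬H) = 0.083·0.917·0.917 = 0.069794.
Bayes: P(H|data) = 0.012·0.017525 / (0.012·0.017525 + 0.988·0.069794) = 0.00021030/0.069167 = 0.0030.

Posterior P(H) ≈ 0.0030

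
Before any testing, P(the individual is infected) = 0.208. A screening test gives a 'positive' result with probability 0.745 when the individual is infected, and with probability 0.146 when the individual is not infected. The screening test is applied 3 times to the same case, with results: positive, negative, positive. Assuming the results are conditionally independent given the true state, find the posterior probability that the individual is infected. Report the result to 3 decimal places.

Let H be the event that the individual is infected; start with P(H) = 0.208. P('positive'|H) = 0.745, P('positive'|¬H) = 0.146.
Update on result 1 ('positive'): P(H) ← 0.745·0.2080 / (0.745·0.2080 + 0.146·0.7920) = 0.15496/0.27059 = 0.5727.
Update on result 2 ('negative'): P(H) ← 0.255·0.5727 / (0.255·0.5727 + 0.854·0.4273) = 0.14603/0.51097 = 0.2858.
Update on result 3 ('positive'): P(H) ← 0.745·0.2858 / (0.745·0.2858 + 0.146·0.7142) = 0.21291/0.31719 = 0.6713.

Posterior P(H) ≈ 0.671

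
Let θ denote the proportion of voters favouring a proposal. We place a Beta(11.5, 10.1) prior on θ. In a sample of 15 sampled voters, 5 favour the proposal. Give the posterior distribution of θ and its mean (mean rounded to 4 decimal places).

Observing 5 successes and 10 failures updates Beta(11.5, 10.1) by adding the success and failure counts to the two shape parameters: α = 11.5+5 = 16.5, β = 10.1+10 = 20.1.
E[θ | data] = 16.5/(16.5+20.1) = 0.4508.

Posterior: Beta(16.5, 20.1); mean ≈ 0.4508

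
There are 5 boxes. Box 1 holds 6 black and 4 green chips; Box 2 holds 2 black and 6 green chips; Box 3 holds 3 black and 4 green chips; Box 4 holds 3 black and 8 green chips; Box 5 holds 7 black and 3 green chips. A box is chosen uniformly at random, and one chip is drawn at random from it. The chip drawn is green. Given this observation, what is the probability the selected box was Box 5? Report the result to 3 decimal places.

Posterior probability ≈ 0.109

P(green|Box 1) = 0.4; P(green|Box 2) = 0.75; P(green|Box 3) = 0.5714; P(green|Box 4) = 0.7273; P(green|Box 5) = 0.3.
Prior × likelihood for each source: 0.2·0.4=0.08000, 0.2·0.75=0.1500, 0.2·0.5714=0.1143, 0.2·0.7273=0.1455, 0.2·0.3=0.06000. Summing gives P(green) = 0.54974.
P(Box 5 | green) = 0.06000 / 0.54974 = 0.109.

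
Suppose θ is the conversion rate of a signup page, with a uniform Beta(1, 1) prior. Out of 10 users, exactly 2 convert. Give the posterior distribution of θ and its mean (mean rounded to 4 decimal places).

Posterior: Beta(3, 9); mean ≈ 0.2500

The binomial likelihood is conjugate to the Beta prior: with 2 successes and 8 failures, the posterior is Beta(1+2, 1+8) = Beta(3, 9).
E[θ | data] = 3/(3+9) = 0.2500.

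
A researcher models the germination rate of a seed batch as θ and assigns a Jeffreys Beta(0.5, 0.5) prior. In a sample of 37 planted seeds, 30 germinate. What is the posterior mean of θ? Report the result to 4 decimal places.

Observing 30 successes and 7 failures updates Beta(0.5, 0.5) by adding the success and failure counts to the two shape parameters: α = 0.5+30 = 30.5, β = 0.5+7 = 7.5.
Posterior mean = α/(α+β) = 30.5/38 = 0.8026.

Posterior mean ≈ 0.8026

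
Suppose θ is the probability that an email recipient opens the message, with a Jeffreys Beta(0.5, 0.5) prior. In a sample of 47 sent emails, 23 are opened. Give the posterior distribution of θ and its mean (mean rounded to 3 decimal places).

Posterior: Beta(23.5, 24.5); mean ≈ 0.490

The binomial likelihood is conjugate to the Beta prior: with 23 successes and 24 failures, the posterior is Beta(0.5+23, 0.5+24) = Beta(23.5, 24.5).
Posterior mean = α/(α+β) = 23.5/48 = 0.490.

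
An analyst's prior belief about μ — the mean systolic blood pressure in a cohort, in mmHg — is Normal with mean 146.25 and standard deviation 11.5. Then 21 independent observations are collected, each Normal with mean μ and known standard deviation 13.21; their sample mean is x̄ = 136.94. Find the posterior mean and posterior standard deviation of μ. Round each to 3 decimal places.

Prior precision 1/τ₀² = 1/11.5² = 0.00756144; data precision n/σ² = 21/13.21² = 0.120341.
Posterior precision = 0.00756144 + 0.120341 = 0.127902, giving posterior SD = 1/√0.127902 = 2.796.
Posterior mean = (0.00756144·146.25 + 0.120341·136.94) / 0.127902 = 137.490.

Posterior mean ≈ 137.490; posterior SD ≈ 2.796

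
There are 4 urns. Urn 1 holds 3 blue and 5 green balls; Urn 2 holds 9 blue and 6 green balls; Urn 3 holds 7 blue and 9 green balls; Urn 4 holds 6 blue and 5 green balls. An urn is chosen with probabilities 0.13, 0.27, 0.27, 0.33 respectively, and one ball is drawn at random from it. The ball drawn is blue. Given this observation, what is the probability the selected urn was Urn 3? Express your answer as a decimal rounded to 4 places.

Tabulate prior·likelihood by source: [1] prior 0.13, lik 0.375, product 0.04875; [2] prior 0.27, lik 0.6, product 0.1620; [3] prior 0.27, lik 0.4375, product 0.1181; [4] prior 0.33, lik 0.5455, product 0.1800.
Normalizing constant = 0.50887; the posterior for Urn 3 is its product over the sum, 0.1181/0.50887 = 0.2321.

Posterior probability ≈ 0.2321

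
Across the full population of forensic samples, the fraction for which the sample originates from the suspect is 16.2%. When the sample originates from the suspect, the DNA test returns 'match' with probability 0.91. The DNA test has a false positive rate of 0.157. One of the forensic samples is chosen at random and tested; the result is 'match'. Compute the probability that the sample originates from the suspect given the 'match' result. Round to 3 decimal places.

Let H be the event that the sample originates from the suspect. P(H) = 0.162, so P(¬H) = 0.838. With E the 'match' result, P(E|H) = 0.91 and P(E|¬H) = 0.157.
P(E) = 0.91·0.162 + 0.157·0.838 = 0.14742 + 0.13157 = 0.27899.
By Bayes' theorem, P(H|E) = 0.14742 / 0.27899 = 0.528.

P(H | E) ≈ 0.528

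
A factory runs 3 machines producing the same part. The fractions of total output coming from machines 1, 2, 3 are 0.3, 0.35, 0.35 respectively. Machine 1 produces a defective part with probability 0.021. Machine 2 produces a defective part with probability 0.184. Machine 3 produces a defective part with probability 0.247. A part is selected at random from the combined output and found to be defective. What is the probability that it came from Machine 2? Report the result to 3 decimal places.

Posterior probability ≈ 0.410

Tabulate prior·likelihood by source: [1] prior 0.3, lik 0.021, product 0.006300; [2] prior 0.35, lik 0.184, product 0.06440; [3] prior 0.35, lik 0.247, product 0.08645.
Normalizing constant = 0.15715; the posterior for Machine 2 is its product over the sum, 0.06440/0.15715 = 0.410.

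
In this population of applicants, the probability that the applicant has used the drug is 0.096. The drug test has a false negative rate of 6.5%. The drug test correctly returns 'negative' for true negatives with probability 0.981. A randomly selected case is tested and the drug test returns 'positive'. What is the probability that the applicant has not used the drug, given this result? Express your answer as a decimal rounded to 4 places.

P(¬H | E) ≈ 0.1606

Let H be the event that the applicant has used the drug. P(H) = 0.096, so P(¬H) = 0.904. With E the 'positive' result, P(E|H) = 0.935 and P(E|¬H) = 0.019.
P(E) = 0.935·0.096 + 0.019·0.904 = 0.089760 + 0.017176 = 0.10694.
By Bayes' theorem, P(H|E) = 0.089760 / 0.10694 = 0.8394. Hence P(¬H|E) = 1 − 0.8394 = 0.1606.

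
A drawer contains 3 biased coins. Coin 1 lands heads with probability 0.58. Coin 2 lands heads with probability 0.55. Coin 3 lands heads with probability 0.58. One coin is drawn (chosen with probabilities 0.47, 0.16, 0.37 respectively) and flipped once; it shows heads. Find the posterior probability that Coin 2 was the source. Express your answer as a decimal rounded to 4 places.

P(heads|C1) = 0.58; P(heads|C2) = 0.55; P(heads|C3) = 0.58.
Prior × likelihood for each source: 0.47·0.58=0.2726, 0.16·0.55=0.08800, 0.37·0.58=0.2146. Summing gives P(heads) = 0.57520.
P(Coin 2 | heads) = 0.08800 / 0.57520 = 0.1530.

Posterior probability ≈ 0.1530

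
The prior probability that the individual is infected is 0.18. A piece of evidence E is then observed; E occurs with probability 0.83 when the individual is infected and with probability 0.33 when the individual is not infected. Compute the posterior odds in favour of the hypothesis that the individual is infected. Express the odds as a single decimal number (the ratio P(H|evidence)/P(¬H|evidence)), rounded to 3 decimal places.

Prior odds = 0.18/(1−0.18) = 0.21951.
Likelihood ratio for E = 0.83/0.33 = 2.5152.
Posterior odds = prior odds × LR = 0.55211.

Posterior odds ≈ 0.552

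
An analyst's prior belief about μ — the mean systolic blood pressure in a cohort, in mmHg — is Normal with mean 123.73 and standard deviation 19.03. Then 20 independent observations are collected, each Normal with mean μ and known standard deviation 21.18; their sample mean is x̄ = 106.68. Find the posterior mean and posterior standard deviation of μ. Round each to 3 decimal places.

Posterior mean ≈ 107.674; posterior SD ≈ 4.596

With known σ, the Normal prior is conjugate. Weight on the data is w = (n/σ²)/(n/σ² + 1/τ₀²) = 0.0445839/(0.0445839+0.00276136) = 0.94168.
Posterior mean = w·x̄ + (1−w)·μ₀ = 0.94168·106.68 + 0.058324·123.73 = 107.674. Posterior variance = 1/(0.0445839+0.00276136) = 21.1214, so SD = 4.596.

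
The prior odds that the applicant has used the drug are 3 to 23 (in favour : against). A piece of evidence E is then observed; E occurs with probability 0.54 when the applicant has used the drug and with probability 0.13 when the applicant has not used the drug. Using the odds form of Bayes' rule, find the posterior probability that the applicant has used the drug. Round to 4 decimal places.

Posterior probability ≈ 0.3514

Prior odds = 3/23 = 0.13043. In log-odds, ln(0.13043) = -2.0369.
Add log likelihood ratio: ln(4.1538) = 1.4240.
Posterior log-odds = -0.61285, so posterior odds = exp(-0.61285) = 0.54181. Converting, P(H|E) = 0.54181/1.5418 = 0.3514.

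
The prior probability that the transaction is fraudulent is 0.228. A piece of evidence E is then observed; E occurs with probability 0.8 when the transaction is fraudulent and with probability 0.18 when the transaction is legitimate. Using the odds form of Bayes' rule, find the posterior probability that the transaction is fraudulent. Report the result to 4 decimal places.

Posterior probability ≈ 0.5676

Prior odds = 0.228/(1−0.228) = 0.29534. In log-odds, ln(0.29534) = -1.2196.
Add log likelihood ratio: ln(4.4444) = 1.4917.
Posterior log-odds = 0.27202, so posterior odds = exp(0.27202) = 1.3126. Converting, P(H|E) = 1.3126/2.3126 = 0.5676.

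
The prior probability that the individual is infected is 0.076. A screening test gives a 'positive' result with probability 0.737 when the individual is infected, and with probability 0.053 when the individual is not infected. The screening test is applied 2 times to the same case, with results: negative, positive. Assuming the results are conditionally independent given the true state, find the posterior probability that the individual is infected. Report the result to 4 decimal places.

With H the event that the individual is infected, the joint likelihood of the observed sequence is P(data|H) = 0.263·0.737 = 0.19383 and P(data|¬H) = 0.947·0.053 = 0.050191.
Bayes: P(H|data) = 0.076·0.19383 / (0.076·0.19383 + 0.924·0.050191) = 0.014731/0.061108 = 0.2411.

Posterior P(H) ≈ 0.2411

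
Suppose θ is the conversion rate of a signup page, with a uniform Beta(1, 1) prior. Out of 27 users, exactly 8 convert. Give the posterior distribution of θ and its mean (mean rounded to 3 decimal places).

Posterior: Beta(9, 20); mean ≈ 0.310

Observing 8 successes and 19 failures updates Beta(1, 1) by adding the success and failure counts to the two shape parameters: α = 1+8 = 9, β = 1+19 = 20.
Posterior mean = α/(α+β) = 9/29 = 0.310.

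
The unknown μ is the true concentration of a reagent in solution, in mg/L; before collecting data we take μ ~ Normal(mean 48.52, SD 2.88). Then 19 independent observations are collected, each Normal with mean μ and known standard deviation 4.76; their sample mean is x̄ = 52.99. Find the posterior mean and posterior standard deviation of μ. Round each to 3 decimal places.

With known σ, the Normal prior is conjugate. Weight on the data is w = (n/σ²)/(n/σ² + 1/τ₀²) = 0.838571/(0.838571+0.120563) = 0.87430.
Posterior mean = w·x̄ + (1−w)·μ₀ = 0.87430·52.99 + 0.12570·48.52 = 52.428. Posterior variance = 1/(0.838571+0.120563) = 1.04261, so SD = 1.021.

Posterior mean ≈ 52.428; posterior SD ≈ 1.021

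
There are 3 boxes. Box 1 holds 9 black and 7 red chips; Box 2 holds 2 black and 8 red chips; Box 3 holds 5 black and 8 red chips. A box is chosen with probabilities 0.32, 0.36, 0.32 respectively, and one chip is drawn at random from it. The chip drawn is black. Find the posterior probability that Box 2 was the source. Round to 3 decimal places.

P(black|Box 1) = 0.5625; P(black|Box 2) = 0.2; P(black|Box 3) = 0.3846.
Prior × likelihood for each source: 0.32·0.5625=0.1800, 0.36·0.2=0.07200, 0.32·0.3846=0.1231. Summing gives P(black) = 0.37508.
P(Box 2 | black) = 0.07200 / 0.37508 = 0.192.

Posterior probability ≈ 0.192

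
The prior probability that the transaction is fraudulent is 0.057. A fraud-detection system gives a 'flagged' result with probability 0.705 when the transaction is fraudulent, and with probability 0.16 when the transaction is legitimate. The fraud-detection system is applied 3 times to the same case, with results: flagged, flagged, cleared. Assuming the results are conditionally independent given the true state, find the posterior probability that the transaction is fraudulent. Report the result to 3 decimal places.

Let H be the event that the transaction is fraudulent; start with P(H) = 0.057. P('flagged'|H) = 0.705, P('flagged'|¬H) = 0.16.
Update on result 1 ('flagged'): P(H) ← 0.705·0.0570 / (0.705·0.0570 + 0.16·0.9430) = 0.040185/0.19106 = 0.2103.
Update on result 2 ('flagged'): P(H) ← 0.705·0.2103 / (0.705·0.2103 + 0.16·0.7897) = 0.14828/0.27462 = 0.5399.
Update on result 3 ('cleared'): P(H) ← 0.295·0.5399 / (0.295·0.5399 + 0.84·0.4601) = 0.15928/0.54574 = 0.2919.

Posterior P(H) ≈ 0.292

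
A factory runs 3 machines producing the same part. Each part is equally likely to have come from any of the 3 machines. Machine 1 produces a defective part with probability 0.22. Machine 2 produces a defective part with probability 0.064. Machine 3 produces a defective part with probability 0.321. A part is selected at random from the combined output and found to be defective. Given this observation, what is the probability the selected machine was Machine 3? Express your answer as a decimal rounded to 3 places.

Posterior probability ≈ 0.531

Tabulate prior·likelihood by source: [1] prior 0.333333, lik 0.22, product 0.07333; [2] prior 0.333333, lik 0.064, product 0.02133; [3] prior 0.333333, lik 0.321, product 0.1070.
Normalizing constant = 0.20167; the posterior for Machine 3 is its product over the sum, 0.1070/0.20167 = 0.531.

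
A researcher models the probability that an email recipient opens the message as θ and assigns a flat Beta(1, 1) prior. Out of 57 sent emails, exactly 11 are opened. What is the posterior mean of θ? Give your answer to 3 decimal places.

Posterior mean ≈ 0.203

The binomial likelihood is conjugate to the Beta prior: with 11 successes and 46 failures, the posterior is Beta(1+11, 1+46) = Beta(12, 47).
E[θ | data] = 12/(12+47) = 0.203.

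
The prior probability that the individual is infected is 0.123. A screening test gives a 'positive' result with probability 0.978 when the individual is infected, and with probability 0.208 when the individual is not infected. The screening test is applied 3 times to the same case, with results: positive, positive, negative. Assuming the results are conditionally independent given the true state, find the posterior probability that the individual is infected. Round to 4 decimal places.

With H the event that the individual is infected, the joint likelihood of the observed sequence is P(data|H) = 0.978·0.978·0.022 = 0.021043 and P(data|¬H) = 0.208·0.208·0.792 = 0.034265.
Bayes: P(H|data) = 0.123·0.021043 / (0.123·0.021043 + 0.877·0.034265) = 0.0025882/0.032639 = 0.0793.

Posterior P(H) ≈ 0.0793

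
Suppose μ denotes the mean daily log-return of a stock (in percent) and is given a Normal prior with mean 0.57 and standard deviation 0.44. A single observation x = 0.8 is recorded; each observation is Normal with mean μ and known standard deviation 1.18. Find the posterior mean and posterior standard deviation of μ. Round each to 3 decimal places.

Posterior mean ≈ 0.598; posterior SD ≈ 0.412

Prior precision 1/τ₀² = 1/0.44² = 5.16529; data precision n/σ² = 1/1.18² = 0.718184.
Posterior precision = 5.16529 + 0.718184 = 5.88347, giving posterior SD = 1/√5.88347 = 0.412.
Posterior mean = (5.16529·0.57 + 0.718184·0.8) / 5.88347 = 0.598.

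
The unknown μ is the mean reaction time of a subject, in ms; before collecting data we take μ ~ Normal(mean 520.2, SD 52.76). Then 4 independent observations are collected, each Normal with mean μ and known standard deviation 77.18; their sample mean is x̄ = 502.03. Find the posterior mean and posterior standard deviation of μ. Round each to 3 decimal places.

Posterior mean ≈ 508.363; posterior SD ≈ 31.147

Prior precision 1/τ₀² = 1/52.76² = 0.00035924; data precision n/σ² = 4/77.18² = 0.00067151.
Posterior precision = 0.00035924 + 0.00067151 = 0.00103075, giving posterior SD = 1/√0.00103075 = 31.147.
Posterior mean = (0.00035924·520.2 + 0.00067151·502.03) / 0.00103075 = 508.363.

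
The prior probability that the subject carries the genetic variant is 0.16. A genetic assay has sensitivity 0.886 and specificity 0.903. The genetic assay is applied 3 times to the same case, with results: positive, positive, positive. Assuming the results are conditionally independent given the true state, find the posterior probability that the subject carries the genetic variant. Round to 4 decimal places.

Let H be the event that the subject carries the genetic variant; start with P(H) = 0.16. P('positive'|H) = 0.886, P('positive'|¬H) = 0.097.
Update on result 1 ('positive'): P(H) ← 0.886·0.1600 / (0.886·0.1600 + 0.097·0.8400) = 0.14176/0.22324 = 0.6350.
Update on result 2 ('positive'): P(H) ← 0.886·0.6350 / (0.886·0.6350 + 0.097·0.3650) = 0.56262/0.59802 = 0.9408.
Update on result 3 ('positive'): P(H) ← 0.886·0.9408 / (0.886·0.9408 + 0.097·0.0592) = 0.83355/0.83929 = 0.9932.

Posterior P(H) ≈ 0.9932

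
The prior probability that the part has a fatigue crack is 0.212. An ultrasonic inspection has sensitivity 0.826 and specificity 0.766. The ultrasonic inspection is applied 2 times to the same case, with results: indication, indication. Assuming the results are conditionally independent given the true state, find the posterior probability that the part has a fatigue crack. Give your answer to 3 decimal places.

Posterior P(H) ≈ 0.770

With H the event that the part has a fatigue crack, the joint likelihood of the observed sequence is P(data|H) = 0.826·0.826 = 0.68228 and P(data|¬H) = 0.234·0.234 = 0.054756.
Bayes: P(H|data) = 0.212·0.68228 / (0.212·0.68228 + 0.788·0.054756) = 0.14464/0.18779 = 0.7702.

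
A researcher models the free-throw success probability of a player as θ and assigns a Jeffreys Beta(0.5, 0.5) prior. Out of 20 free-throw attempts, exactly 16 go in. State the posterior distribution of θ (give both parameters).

Posterior: Beta(16.5, 4.5)

The binomial likelihood is conjugate to the Beta prior: with 16 successes and 4 failures, the posterior is Beta(0.5+16, 0.5+4) = Beta(16.5, 4.5).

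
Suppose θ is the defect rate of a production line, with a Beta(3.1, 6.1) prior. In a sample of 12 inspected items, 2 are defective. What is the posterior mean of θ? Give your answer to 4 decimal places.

Posterior mean ≈ 0.2406

Observing 2 successes and 10 failures updates Beta(3.1, 6.1) by adding the success and failure counts to the two shape parameters: α = 3.1+2 = 5.1, β = 6.1+10 = 16.1.
Posterior mean = α/(α+β) = 5.1/21.2 = 0.2406.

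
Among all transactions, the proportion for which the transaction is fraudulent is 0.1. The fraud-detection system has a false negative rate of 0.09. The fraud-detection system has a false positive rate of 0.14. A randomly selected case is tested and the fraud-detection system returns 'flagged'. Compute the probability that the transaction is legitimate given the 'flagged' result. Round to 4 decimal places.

Write H for 'the transaction is fraudulent'. Prior odds H:¬H = 0.1/0.9 = 0.11111. For the 'flagged' outcome, the likelihood ratio is 0.91/0.14 = 6.5000.
Posterior odds = 0.11111 × 6.5000 = 0.72222, so P(H|E) = 0.72222/(1+0.72222) = 0.4194. Then P(¬H|E) = 1 − 0.4194 = 0.5806.

P(¬H | E) ≈ 0.5806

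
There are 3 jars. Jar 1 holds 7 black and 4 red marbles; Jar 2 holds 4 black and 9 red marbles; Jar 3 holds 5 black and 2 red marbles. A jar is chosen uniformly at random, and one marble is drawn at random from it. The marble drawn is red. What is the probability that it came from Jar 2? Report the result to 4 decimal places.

P(red|Jar 1) = 0.3636; P(red|Jar 2) = 0.6923; P(red|Jar 3) = 0.2857.
Prior × likelihood for each source: 0.333333·0.3636=0.1212, 0.333333·0.6923=0.2308, 0.333333·0.2857=0.09524. Summing gives P(red) = 0.44722.
P(Jar 2 | red) = 0.2308 / 0.44722 = 0.5160.

Posterior probability ≈ 0.5160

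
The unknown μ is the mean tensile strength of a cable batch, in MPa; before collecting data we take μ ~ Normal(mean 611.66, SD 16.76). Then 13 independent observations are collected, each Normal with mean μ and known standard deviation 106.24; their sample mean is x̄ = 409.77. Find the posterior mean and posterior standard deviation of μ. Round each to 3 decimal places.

Posterior mean ≈ 562.309; posterior SD ≈ 14.568

With known σ, the Normal prior is conjugate. Weight on the data is w = (n/σ²)/(n/σ² + 1/τ₀²) = 0.00115177/(0.00115177+0.00356002) = 0.24445.
Posterior mean = w·x̄ + (1−w)·μ₀ = 0.24445·409.77 + 0.75555·611.66 = 562.309. Posterior variance = 1/(0.00115177+0.00356002) = 212.234, so SD = 14.568.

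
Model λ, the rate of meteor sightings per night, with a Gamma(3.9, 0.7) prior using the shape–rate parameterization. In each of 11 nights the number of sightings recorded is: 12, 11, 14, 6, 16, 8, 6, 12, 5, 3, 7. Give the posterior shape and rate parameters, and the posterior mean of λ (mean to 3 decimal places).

Posterior: Gamma(shape=103.9, rate=11.7); mean ≈ 8.880

Total count ∑xᵢ = 100 over n = 11 nights.
Gamma is conjugate to the Poisson likelihood: posterior is Gamma(shape = 3.9+100 = 103.9, rate = 0.7+11 = 11.7).
Posterior mean = shape/rate = 103.9/11.7 = 8.880.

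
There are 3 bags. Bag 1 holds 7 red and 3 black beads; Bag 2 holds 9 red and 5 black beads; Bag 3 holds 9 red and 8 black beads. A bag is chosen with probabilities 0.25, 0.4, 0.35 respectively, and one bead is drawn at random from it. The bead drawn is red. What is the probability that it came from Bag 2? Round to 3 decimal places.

Tabulate prior·likelihood by source: [1] prior 0.25, lik 0.7, product 0.1750; [2] prior 0.4, lik 0.6429, product 0.2571; [3] prior 0.35, lik 0.5294, product 0.1853.
Normalizing constant = 0.61744; the posterior for Bag 2 is its product over the sum, 0.2571/0.61744 = 0.416.

Posterior probability ≈ 0.416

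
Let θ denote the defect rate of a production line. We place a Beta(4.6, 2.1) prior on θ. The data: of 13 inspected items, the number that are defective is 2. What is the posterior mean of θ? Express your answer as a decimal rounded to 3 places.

The binomial likelihood is conjugate to the Beta prior: with 2 successes and 11 failures, the posterior is Beta(4.6+2, 2.1+11) = Beta(6.6, 13.1).
E[θ | data] = 6.6/(6.6+13.1) = 0.335.

Posterior mean ≈ 0.335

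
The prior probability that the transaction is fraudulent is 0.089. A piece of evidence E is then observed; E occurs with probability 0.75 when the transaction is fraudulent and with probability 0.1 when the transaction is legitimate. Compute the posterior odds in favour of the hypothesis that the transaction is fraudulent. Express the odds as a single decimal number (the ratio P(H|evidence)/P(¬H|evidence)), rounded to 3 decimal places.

Posterior odds ≈ 0.733

Prior odds = 0.089/(1−0.089) = 0.097695.
Likelihood ratio for E = 0.75/0.1 = 7.5000.
Posterior odds = prior odds × LR = 0.73271.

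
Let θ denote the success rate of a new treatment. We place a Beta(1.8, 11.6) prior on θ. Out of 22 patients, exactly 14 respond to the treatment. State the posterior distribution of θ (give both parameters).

The binomial likelihood is conjugate to the Beta prior: with 14 successes and 8 failures, the posterior is Beta(1.8+14, 11.6+8) = Beta(15.8, 19.6).

Posterior: Beta(15.8, 19.6)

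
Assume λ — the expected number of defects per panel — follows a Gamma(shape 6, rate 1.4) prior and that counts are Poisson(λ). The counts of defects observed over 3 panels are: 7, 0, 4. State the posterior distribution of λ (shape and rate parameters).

Posterior: Gamma(shape=17, rate=4.4)

The Poisson likelihood adds the total count to the shape and the number of exposure periods to the rate. Here ∑xᵢ = 11 and n = 3, so shape 6→17 and rate 1.4→4.4.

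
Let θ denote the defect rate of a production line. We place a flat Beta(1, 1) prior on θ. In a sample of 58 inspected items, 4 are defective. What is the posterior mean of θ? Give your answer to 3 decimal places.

Posterior mean ≈ 0.083

Observing 4 successes and 54 failures updates Beta(1, 1) by adding the success and failure counts to the two shape parameters: α = 1+4 = 5, β = 1+54 = 55.
E[θ | data] = 5/(5+55) = 0.083.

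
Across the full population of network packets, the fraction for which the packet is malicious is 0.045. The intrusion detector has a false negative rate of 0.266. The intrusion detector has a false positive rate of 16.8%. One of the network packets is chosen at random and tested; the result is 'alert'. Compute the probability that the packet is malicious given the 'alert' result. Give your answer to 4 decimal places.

Let H be the event that the packet is malicious. P(H) = 0.045, so P(¬H) = 0.955. With E the 'alert' result, P(E|H) = 0.734 and P(E|¬H) = 0.168.
P(E) = 0.734·0.045 + 0.168·0.955 = 0.033030 + 0.16044 = 0.19347.
By Bayes' theorem, P(H|E) = 0.033030 / 0.19347 = 0.1707.

P(H | E) ≈ 0.1707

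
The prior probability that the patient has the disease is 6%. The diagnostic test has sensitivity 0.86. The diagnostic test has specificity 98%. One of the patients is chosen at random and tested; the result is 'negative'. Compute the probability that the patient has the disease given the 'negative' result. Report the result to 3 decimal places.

P(H | E) ≈ 0.009

Let H be the event that the patient has the disease. P(H) = 0.06, so P(¬H) = 0.94. With E the 'negative' result, P(E|H) = 0.14 and P(E|¬H) = 0.98.
P(E) = 0.14·0.06 + 0.98·0.94 = 0.0084000 + 0.92120 = 0.92960.
By Bayes' theorem, P(H|E) = 0.0084000 / 0.92960 = 0.009.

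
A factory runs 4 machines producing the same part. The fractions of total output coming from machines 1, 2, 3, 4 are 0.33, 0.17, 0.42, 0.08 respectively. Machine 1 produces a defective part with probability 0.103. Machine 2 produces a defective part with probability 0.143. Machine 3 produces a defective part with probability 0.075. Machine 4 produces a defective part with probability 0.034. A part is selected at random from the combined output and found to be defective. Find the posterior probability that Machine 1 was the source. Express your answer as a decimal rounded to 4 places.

P(defective|M1) = 0.103; P(defective|M2) = 0.143; P(defective|M3) = 0.075; P(defective|M4) = 0.034.
Prior × likelihood for each source: 0.33·0.103=0.03399, 0.17·0.143=0.02431, 0.42·0.075=0.03150, 0.08·0.034=0.002720. Summing gives P(defective) = 0.092520.
P(Machine 1 | defective) = 0.03399 / 0.092520 = 0.3674.

Posterior probability ≈ 0.3674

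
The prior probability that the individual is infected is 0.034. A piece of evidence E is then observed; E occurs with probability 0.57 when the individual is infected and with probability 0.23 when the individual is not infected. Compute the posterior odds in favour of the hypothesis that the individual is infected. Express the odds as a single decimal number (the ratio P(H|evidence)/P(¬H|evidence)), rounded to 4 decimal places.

Prior odds = 0.034/(1−0.034) = 0.035197. In log-odds, ln(0.035197) = -3.3468.
Add log likelihood ratio: ln(2.4783) = 0.90756.
Posterior log-odds = -2.4392, so posterior odds = exp(-2.4392) = 0.087227.

Posterior odds ≈ 0.0872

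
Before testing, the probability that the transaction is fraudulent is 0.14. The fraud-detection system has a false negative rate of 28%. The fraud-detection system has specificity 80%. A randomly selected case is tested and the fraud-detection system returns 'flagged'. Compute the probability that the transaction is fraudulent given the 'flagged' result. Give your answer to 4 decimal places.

Let H be the event that the transaction is fraudulent. P(H) = 0.14, so P(¬H) = 0.86. With E the 'flagged' result, P(E|H) = 0.72 and P(E|¬H) = 0.2.
P(E) = 0.72·0.14 + 0.2·0.86 = 0.10080 + 0.17200 = 0.27280.
By Bayes' theorem, P(H|E) = 0.10080 / 0.27280 = 0.3695.

P(H | E) ≈ 0.3695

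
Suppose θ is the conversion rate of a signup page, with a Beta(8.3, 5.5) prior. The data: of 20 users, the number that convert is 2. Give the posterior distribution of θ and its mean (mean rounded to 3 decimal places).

Posterior: Beta(10.3, 23.5); mean ≈ 0.305

Observing 2 successes and 18 failures updates Beta(8.3, 5.5) by adding the success and failure counts to the two shape parameters: α = 8.3+2 = 10.3, β = 5.5+18 = 23.5.
Posterior mean = α/(α+β) = 10.3/33.8 = 0.305.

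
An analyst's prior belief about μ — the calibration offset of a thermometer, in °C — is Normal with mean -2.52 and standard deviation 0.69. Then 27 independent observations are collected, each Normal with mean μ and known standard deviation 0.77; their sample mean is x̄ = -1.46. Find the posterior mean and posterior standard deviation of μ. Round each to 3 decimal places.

Prior precision 1/τ₀² = 1/0.69² = 2.10040; data precision n/σ² = 27/0.77² = 45.5389.
Posterior precision = 2.10040 + 45.5389 = 47.6393, giving posterior SD = 1/√47.6393 = 0.145.
Posterior mean = (2.10040·-2.52 + 45.5389·-1.46) / 47.6393 = -1.507.

Posterior mean ≈ -1.507; posterior SD ≈ 0.145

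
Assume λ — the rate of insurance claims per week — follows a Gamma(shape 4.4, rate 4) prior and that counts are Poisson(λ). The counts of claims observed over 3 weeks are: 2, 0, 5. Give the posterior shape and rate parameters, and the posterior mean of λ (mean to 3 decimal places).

Posterior: Gamma(shape=11.4, rate=7); mean ≈ 1.629

Total count ∑xᵢ = 7 over n = 3 weeks.
Gamma is conjugate to the Poisson likelihood: posterior is Gamma(shape = 4.4+7 = 11.4, rate = 4+3 = 7).
E[λ | data] = 11.4/7 = 1.629.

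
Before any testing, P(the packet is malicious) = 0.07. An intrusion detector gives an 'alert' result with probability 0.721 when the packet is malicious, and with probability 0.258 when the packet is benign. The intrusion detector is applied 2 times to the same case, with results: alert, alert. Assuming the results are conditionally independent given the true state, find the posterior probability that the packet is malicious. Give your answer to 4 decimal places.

Let H be the event that the packet is malicious; start with P(H) = 0.07. P('alert'|H) = 0.721, P('alert'|¬H) = 0.258.
Update on result 1 ('alert'): P(H) ← 0.721·0.0700 / (0.721·0.0700 + 0.258·0.9300) = 0.050470/0.29041 = 0.1738.
Update on result 2 ('alert'): P(H) ← 0.721·0.1738 / (0.721·0.1738 + 0.258·0.8262) = 0.12530/0.33846 = 0.3702.

Posterior P(H) ≈ 0.3702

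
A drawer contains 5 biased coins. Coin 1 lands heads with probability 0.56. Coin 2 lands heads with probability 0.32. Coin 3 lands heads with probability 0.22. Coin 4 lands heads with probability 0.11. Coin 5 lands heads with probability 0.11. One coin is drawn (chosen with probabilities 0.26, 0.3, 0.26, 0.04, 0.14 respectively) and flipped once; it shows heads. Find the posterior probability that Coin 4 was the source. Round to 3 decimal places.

Posterior probability ≈ 0.014

Tabulate prior·likelihood by source: [1] prior 0.26, lik 0.56, product 0.1456; [2] prior 0.3, lik 0.32, product 0.09600; [3] prior 0.26, lik 0.22, product 0.05720; [4] prior 0.04, lik 0.11, product 0.004400; [5] prior 0.14, lik 0.11, product 0.01540.
Normalizing constant = 0.31860; the posterior for Coin 4 is its product over the sum, 0.004400/0.31860 = 0.014.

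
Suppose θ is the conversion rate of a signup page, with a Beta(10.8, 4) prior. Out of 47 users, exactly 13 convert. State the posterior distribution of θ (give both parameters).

Posterior: Beta(23.8, 38)

The binomial likelihood is conjugate to the Beta prior: with 13 successes and 34 failures, the posterior is Beta(10.8+13, 4+34) = Beta(23.8, 38).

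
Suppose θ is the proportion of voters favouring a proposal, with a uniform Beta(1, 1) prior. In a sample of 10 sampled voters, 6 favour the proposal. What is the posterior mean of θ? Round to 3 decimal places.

Posterior mean ≈ 0.583

The binomial likelihood is conjugate to the Beta prior: with 6 successes and 4 failures, the posterior is Beta(1+6, 1+4) = Beta(7, 5).
E[θ | data] = 7/(7+5) = 0.583.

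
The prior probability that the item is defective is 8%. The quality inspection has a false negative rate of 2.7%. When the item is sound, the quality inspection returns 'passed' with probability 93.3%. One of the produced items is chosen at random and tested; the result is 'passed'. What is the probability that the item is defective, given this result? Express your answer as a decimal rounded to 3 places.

Let H be the event that the item is defective. P(H) = 0.08, so P(¬H) = 0.92. With E the 'passed' result, P(E|H) = 0.027 and P(E|¬H) = 0.933.
P(E) = 0.027·0.08 + 0.933·0.92 = 0.0021600 + 0.85836 = 0.86052.
By Bayes' theorem, P(H|E) = 0.0021600 / 0.86052 = 0.003.

P(H | E) ≈ 0.003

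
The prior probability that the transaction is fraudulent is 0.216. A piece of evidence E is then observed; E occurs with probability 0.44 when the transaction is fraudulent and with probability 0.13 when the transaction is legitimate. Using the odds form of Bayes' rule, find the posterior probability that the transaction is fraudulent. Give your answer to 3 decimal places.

Prior odds = 0.216/(1−0.216) = 0.27551. In log-odds, ln(0.27551) = -1.2891.
Add log likelihood ratio: ln(3.3846) = 1.2192.
Posterior log-odds = -0.069890, so posterior odds = exp(-0.069890) = 0.93250. Converting, P(H|E) = 0.93250/1.9325 = 0.483.

Posterior probability ≈ 0.483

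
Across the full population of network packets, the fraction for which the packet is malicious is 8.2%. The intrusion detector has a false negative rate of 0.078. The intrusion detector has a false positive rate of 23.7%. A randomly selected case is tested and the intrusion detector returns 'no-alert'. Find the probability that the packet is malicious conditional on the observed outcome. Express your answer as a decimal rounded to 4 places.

P(H | E) ≈ 0.0090

Write H for 'the packet is malicious'. Prior odds H:¬H = 0.082/0.918 = 0.089325. For the 'no-alert' outcome, the likelihood ratio is 0.078/0.763 = 0.10223.
Posterior odds = 0.089325 × 0.10223 = 0.0091315, so P(H|E) = 0.0091315/(1+0.0091315) = 0.0090.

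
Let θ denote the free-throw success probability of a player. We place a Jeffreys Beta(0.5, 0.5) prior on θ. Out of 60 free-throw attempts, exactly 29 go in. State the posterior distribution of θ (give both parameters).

Observing 29 successes and 31 failures updates Beta(0.5, 0.5) by adding the success and failure counts to the two shape parameters: α = 0.5+29 = 29.5, β = 0.5+31 = 31.5.

Posterior: Beta(29.5, 31.5)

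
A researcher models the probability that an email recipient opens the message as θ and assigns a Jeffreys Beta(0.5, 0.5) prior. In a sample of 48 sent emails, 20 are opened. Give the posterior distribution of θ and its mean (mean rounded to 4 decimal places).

The binomial likelihood is conjugate to the Beta prior: with 20 successes and 28 failures, the posterior is Beta(0.5+20, 0.5+28) = Beta(20.5, 28.5).
E[θ | data] = 20.5/(20.5+28.5) = 0.4184.

Posterior: Beta(20.5, 28.5); mean ≈ 0.4184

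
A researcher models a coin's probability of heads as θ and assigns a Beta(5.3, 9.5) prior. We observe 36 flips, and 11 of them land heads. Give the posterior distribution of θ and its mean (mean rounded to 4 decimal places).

Posterior: Beta(16.3, 34.5); mean ≈ 0.3209

Observing 11 successes and 25 failures updates Beta(5.3, 9.5) by adding the success and failure counts to the two shape parameters: α = 5.3+11 = 16.3, β = 9.5+25 = 34.5.
E[θ | data] = 16.3/(16.3+34.5) = 0.3209.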